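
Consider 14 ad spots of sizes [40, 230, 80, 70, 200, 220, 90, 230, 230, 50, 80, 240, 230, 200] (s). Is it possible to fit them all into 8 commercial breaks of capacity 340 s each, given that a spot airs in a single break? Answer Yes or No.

A valid assignment using 8 commercial breaks:
  break 1: 240 + 90 = 330
  break 2: 230 + 80 = 310
  break 3: 230 + 80 = 310
  break 4: 230 + 70 + 40 = 340
  break 5: 230 + 50 = 280
  break 6: 220 = 220
  break 7: 200 = 200
  break 8: 200 = 200
Every load is within 340 s, so 8 commercial breaks suffice.

Yes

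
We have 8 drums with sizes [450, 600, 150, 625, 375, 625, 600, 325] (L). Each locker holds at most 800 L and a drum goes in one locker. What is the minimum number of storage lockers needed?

Total = 625 + 625 + 600 + 600 + 450 + 375 + 325 + 150 = 3750 L.
Lower bound: ⌈3750/800⌉ = 5 storage lockers.
A packing using 6 storage lockers:
  locker 1: 625 + 150 = 775
  locker 2: 625 = 625
  locker 3: 600 = 600
  locker 4: 600 = 600
  locker 5: 450 + 325 = 775
  locker 6: 375 = 375
No arrangement into 5 storage lockers stays within capacity, so 6 is optimal.

6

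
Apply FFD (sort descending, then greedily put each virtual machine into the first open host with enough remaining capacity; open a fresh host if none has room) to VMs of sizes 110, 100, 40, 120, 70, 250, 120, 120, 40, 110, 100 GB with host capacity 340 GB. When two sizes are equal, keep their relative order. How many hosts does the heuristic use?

Sorted descending: 250, 120, 120, 120, 110, 110, 100, 100, 70, 40, 40.
  250 → host 1 (new)  [load 250/340]
  120 → host 2 (new)  [load 120/340]
  120 → host 2  [load 240/340]
  120 → host 3 (new)  [load 120/340]
  110 → host 3  [load 230/340]
  110 → host 3  [load 340/340]
  100 → host 2  [load 340/340]
  100 → host 4 (new)  [load 100/340]
  70 → host 1  [load 320/340]
  40 → host 4  [load 140/340]
  40 → host 4  [load 180/340]
4 hosts opened.

4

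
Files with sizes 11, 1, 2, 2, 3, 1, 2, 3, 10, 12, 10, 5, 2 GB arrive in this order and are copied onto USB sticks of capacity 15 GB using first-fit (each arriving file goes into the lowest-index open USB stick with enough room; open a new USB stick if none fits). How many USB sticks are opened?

5

  11 → USB stick 1 (new)  [load 11/15]
  1 → USB stick 1  [load 12/15]
  2 → USB stick 1  [load 14/15]
  2 → USB stick 2 (new)  [load 2/15]
  3 → USB stick 2  [load 5/15]
  1 → USB stick 1  [load 15/15]
  2 → USB stick 2  [load 7/15]
  3 → USB stick 2  [load 10/15]
  10 → USB stick 3 (new)  [load 10/15]
  12 → USB stick 4 (new)  [load 12/15]
  10 → USB stick 5 (new)  [load 10/15]
  5 → USB stick 2  [load 15/15]
  2 → USB stick 3  [load 12/15]
5 USB sticks opened.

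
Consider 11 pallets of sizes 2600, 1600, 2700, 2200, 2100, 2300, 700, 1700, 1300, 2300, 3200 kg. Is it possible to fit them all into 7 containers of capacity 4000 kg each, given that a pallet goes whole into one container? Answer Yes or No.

A valid assignment using 7 containers:
  container 1: 3200 + 700 = 3900
  container 2: 2700 + 1300 = 4000
  container 3: 2600 = 2600
  container 4: 2300 + 1700 = 4000
  container 5: 2300 + 1600 = 3900
  container 6: 2200 = 2200
  container 7: 2100 = 2100
Every load is within 4000 kg, so 7 containers suffice.

Yes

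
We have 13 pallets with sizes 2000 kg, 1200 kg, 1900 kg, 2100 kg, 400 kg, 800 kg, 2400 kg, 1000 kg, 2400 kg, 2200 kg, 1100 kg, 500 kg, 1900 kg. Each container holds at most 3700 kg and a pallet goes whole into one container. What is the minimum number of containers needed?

Total = 2400 + 2400 + 2200 + 2100 + 2000 + 1900 + 1900 + 1200 + 1100 + 1000 + 800 + 500 + 400 = 19900 kg.
Lower bound: ⌈19900/3700⌉ = 6 containers.
Also, 7 pallets each exceed 1850 kg, and no two of those can share a container, so at least 7 containers are needed.
A packing using 7 containers:
  container 1: 2400 + 1200 = 3600
  container 2: 2400 + 1100 = 3500
  container 3: 2200 + 1000 + 500 = 3700
  container 4: 2100 + 800 + 400 = 3300
  container 5: 2000 = 2000
  container 6: 1900 = 1900
  container 7: 1900 = 1900
This matches the lower bound, so 7 is optimal.

7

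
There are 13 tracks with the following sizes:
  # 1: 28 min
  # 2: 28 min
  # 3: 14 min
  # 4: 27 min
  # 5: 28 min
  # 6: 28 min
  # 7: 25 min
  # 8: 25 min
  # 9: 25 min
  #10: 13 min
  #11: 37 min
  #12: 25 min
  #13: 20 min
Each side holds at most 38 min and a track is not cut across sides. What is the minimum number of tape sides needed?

11

Total = 37 + 28 + 28 + 28 + 28 + 27 + 25 + 25 + 25 + 25 + 20 + 14 + 13 = 323 min.
Lower bound: ⌈323/38⌉ = 9 tape sides.
Also, 11 tracks each exceed 19 min, and no two of those can share a side, so at least 11 tape sides are needed.
A packing using 11 tape sides:
  side 1: 37 = 37
  side 2: 28 = 28
  side 3: 28 = 28
  side 4: 28 = 28
  side 5: 28 = 28
  side 6: 27 = 27
  side 7: 25 + 13 = 38
  side 8: 25 = 25
  side 9: 25 = 25
  side 10: 25 = 25
  side 11: 20 + 14 = 34
This matches the lower bound, so 11 is optimal.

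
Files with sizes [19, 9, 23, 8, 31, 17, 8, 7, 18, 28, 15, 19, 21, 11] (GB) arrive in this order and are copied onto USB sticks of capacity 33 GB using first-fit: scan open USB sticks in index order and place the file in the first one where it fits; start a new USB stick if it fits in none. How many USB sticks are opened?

  19 → USB stick 1 (new)  [load 19/33]
  9 → USB stick 1  [load 28/33]
  23 → USB stick 2 (new)  [load 23/33]
  8 → USB stick 2  [load 31/33]
  31 → USB stick 3 (new)  [load 31/33]
  17 → USB stick 4 (new)  [load 17/33]
  8 → USB stick 4  [load 25/33]
  7 → USB stick 4  [load 32/33]
  18 → USB stick 5 (new)  [load 18/33]
  28 → USB stick 6 (new)  [load 28/33]
  15 → USB stick 5  [load 33/33]
  19 → USB stick 7 (new)  [load 19/33]
  21 → USB stick 8 (new)  [load 21/33]
  11 → USB stick 7  [load 30/33]
8 USB sticks opened.

8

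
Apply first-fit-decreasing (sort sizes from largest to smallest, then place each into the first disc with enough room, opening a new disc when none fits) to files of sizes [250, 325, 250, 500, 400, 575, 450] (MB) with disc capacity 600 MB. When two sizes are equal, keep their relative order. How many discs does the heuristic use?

Sorted descending: 575, 500, 450, 400, 325, 250, 250.
  575 → disc 1 (new)  [load 575/600]
  500 → disc 2 (new)  [load 500/600]
  450 → disc 3 (new)  [load 450/600]
  400 → disc 4 (new)  [load 400/600]
  325 → disc 5 (new)  [load 325/600]
  250 → disc 5  [load 575/600]
  250 → disc 6 (new)  [load 250/600]
6 discs opened.

6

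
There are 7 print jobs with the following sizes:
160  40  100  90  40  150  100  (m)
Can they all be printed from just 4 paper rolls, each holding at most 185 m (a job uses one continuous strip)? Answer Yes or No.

Total = 680 m; ⌈680/185⌉ = 4.
The bound of 4 does not rule out 4, but exhaustive search shows no assignment into 4 paper rolls of capacity 185 m exists — the minimum is 5.

No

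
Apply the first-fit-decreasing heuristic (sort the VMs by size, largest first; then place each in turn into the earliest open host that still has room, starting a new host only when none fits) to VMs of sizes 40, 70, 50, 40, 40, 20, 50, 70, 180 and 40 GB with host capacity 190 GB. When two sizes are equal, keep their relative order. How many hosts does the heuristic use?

Sorted descending: 180, 70, 70, 50, 50, 40, 40, 40, 40, 20.
  180 → host 1 (new)  [load 180/190]
  70 → host 2 (new)  [load 70/190]
  70 → host 2  [load 140/190]
  50 → host 2  [load 190/190]
  50 → host 3 (new)  [load 50/190]
  40 → host 3  [load 90/190]
  40 → host 3  [load 130/190]
  40 → host 3  [load 170/190]
  40 → host 4 (new)  [load 40/190]
  20 → host 3  [load 190/190]
4 hosts opened.

4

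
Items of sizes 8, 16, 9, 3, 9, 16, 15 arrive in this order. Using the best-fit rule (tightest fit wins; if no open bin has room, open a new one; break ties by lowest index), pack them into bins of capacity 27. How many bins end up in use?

  8 → bin 1 (new)  [load 8/27]
  16 → bin 1  [load 24/27]
  9 → bin 2 (new)  [load 9/27]
  3 → bin 1  [load 27/27]
  9 → bin 2  [load 18/27]
  16 → bin 3 (new)  [load 16/27]
  15 → bin 4 (new)  [load 15/27]
4 bins opened.

4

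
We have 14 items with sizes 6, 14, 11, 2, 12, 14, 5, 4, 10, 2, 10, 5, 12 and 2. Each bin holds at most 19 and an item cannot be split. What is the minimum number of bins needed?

7

Total = 14 + 14 + 12 + 12 + 11 + 10 + 10 + 6 + 5 + 5 + 4 + 2 + 2 + 2 = 109.
Lower bound: ⌈109/19⌉ = 6 bins.
Also, 7 items each exceed 19/2, and no two of those can share a bin, so at least 7 bins are needed.
A packing using 7 bins:
  bin 1: 14 + 5 = 19
  bin 2: 14 + 5 = 19
  bin 3: 12 + 6 = 18
  bin 4: 12 + 4 + 2 = 18
  bin 5: 11 + 2 + 2 = 15
  bin 6: 10 = 10
  bin 7: 10 = 10
This matches the lower bound, so 7 is optimal.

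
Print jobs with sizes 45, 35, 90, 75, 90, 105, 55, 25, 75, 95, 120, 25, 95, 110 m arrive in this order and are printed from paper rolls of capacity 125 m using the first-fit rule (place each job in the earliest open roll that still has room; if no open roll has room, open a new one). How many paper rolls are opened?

11

  45 → roll 1 (new)  [load 45/125]
  35 → roll 1  [load 80/125]
  90 → roll 2 (new)  [load 90/125]
  75 → roll 3 (new)  [load 75/125]
  90 → roll 4 (new)  [load 90/125]
  105 → roll 5 (new)  [load 105/125]
  55 → roll 6 (new)  [load 55/125]
  25 → roll 1  [load 105/125]
  75 → roll 7 (new)  [load 75/125]
  95 → roll 8 (new)  [load 95/125]
  120 → roll 9 (new)  [load 120/125]
  25 → roll 2  [load 115/125]
  95 → roll 10 (new)  [load 95/125]
  110 → roll 11 (new)  [load 110/125]
11 paper rolls opened.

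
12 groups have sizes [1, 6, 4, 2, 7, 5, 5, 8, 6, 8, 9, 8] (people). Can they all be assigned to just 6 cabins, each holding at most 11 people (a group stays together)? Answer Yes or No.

Total = 69 people; ⌈69/11⌉ = 7.
At least 7 cabins are required, but only 6 are allowed.

No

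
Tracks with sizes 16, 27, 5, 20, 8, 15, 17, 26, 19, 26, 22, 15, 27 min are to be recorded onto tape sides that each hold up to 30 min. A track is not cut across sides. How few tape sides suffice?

10

Total = 27 + 27 + 26 + 26 + 22 + 20 + 19 + 17 + 16 + 15 + 15 + 8 + 5 = 243 min.
Lower bound: ⌈243/30⌉ = 9 tape sides.
A packing using 10 tape sides:
  side 1: 27 = 27
  side 2: 27 = 27
  side 3: 26 = 26
  side 4: 26 = 26
  side 5: 22 + 8 = 30
  side 6: 20 + 5 = 25
  side 7: 19 = 19
  side 8: 17 = 17
  side 9: 16 = 16
  side 10: 15 + 15 = 30
No arrangement into 9 tape sides stays within capacity, so 10 is optimal.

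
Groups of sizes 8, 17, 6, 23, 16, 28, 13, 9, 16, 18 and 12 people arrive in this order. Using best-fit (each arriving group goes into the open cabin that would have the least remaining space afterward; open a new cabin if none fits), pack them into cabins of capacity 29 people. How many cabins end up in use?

7

  8 → cabin 1 (new)  [load 8/29]
  17 → cabin 1  [load 25/29]
  6 → cabin 2 (new)  [load 6/29]
  23 → cabin 2  [load 29/29]
  16 → cabin 3 (new)  [load 16/29]
  28 → cabin 4 (new)  [load 28/29]
  13 → cabin 3  [load 29/29]
  9 → cabin 5 (new)  [load 9/29]
  16 → cabin 5  [load 25/29]
  18 → cabin 6 (new)  [load 18/29]
  12 → cabin 7 (new)  [load 12/29]
7 cabins opened.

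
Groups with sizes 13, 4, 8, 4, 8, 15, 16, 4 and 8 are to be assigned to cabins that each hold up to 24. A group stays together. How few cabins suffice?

4

Total = 16 + 15 + 13 + 8 + 8 + 8 + 4 + 4 + 4 = 80.
Lower bound: ⌈80/24⌉ = 4 cabins.
A packing using 4 cabins:
  cabin 1: 16 + 8 = 24
  cabin 2: 15 + 8 = 23
  cabin 3: 13 + 8 = 21
  cabin 4: 4 + 4 + 4 = 12
This matches the lower bound, so 4 is optimal.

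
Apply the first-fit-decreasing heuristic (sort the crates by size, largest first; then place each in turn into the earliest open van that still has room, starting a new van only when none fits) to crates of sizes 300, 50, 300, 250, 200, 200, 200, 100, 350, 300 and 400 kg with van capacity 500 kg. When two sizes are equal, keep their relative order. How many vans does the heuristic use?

6

Sorted descending: 400, 350, 300, 300, 300, 250, 200, 200, 200, 100, 50.
  400 → van 1 (new)  [load 400/500]
  350 → van 2 (new)  [load 350/500]
  300 → van 3 (new)  [load 300/500]
  300 → van 4 (new)  [load 300/500]
  300 → van 5 (new)  [load 300/500]
  250 → van 6 (new)  [load 250/500]
  200 → van 3  [load 500/500]
  200 → van 4  [load 500/500]
  200 → van 5  [load 500/500]
  100 → van 1  [load 500/500]
  50 → van 2  [load 400/500]
6 vans opened.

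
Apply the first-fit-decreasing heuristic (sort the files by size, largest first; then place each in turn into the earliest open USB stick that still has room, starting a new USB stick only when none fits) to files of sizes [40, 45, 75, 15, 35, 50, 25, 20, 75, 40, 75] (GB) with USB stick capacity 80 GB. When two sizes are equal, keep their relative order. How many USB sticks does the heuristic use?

7

Sorted descending: 75, 75, 75, 50, 45, 40, 40, 35, 25, 20, 15.
  75 → USB stick 1 (new)  [load 75/80]
  75 → USB stick 2 (new)  [load 75/80]
  75 → USB stick 3 (new)  [load 75/80]
  50 → USB stick 4 (new)  [load 50/80]
  45 → USB stick 5 (new)  [load 45/80]
  40 → USB stick 6 (new)  [load 40/80]
  40 → USB stick 6  [load 80/80]
  35 → USB stick 5  [load 80/80]
  25 → USB stick 4  [load 75/80]
  20 → USB stick 7 (new)  [load 20/80]
  15 → USB stick 7  [load 35/80]
7 USB sticks opened.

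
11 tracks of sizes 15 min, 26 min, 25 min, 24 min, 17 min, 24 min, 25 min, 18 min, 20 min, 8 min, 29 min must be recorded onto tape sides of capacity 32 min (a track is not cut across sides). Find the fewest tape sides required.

9

Total = 29 + 26 + 25 + 25 + 24 + 24 + 20 + 18 + 17 + 15 + 8 = 231 min.
Lower bound: ⌈231/32⌉ = 8 tape sides.
Also, 9 tracks each exceed 16 min, and no two of those can share a side, so at least 9 tape sides are needed.
A packing using 9 tape sides:
  side 1: 29 = 29
  side 2: 26 = 26
  side 3: 25 = 25
  side 4: 25 = 25
  side 5: 24 + 8 = 32
  side 6: 24 = 24
  side 7: 20 = 20
  side 8: 18 = 18
  side 9: 17 + 15 = 32
This matches the lower bound, so 9 is optimal.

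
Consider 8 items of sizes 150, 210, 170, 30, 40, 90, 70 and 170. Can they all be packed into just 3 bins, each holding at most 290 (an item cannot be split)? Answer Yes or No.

No

Total = 930; ⌈930/290⌉ = 4.
At least 4 bins are required, but only 3 are allowed.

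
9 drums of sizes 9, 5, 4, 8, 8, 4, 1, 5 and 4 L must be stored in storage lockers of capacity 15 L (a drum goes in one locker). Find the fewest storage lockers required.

Total = 9 + 8 + 8 + 5 + 5 + 4 + 4 + 4 + 1 = 48 L.
Lower bound: ⌈48/15⌉ = 4 storage lockers.
A packing using 4 storage lockers:
  locker 1: 9 + 5 + 1 = 15
  locker 2: 8 + 5 = 13
  locker 3: 8 + 4 = 12
  locker 4: 4 + 4 = 8
This matches the lower bound, so 4 is optimal.

4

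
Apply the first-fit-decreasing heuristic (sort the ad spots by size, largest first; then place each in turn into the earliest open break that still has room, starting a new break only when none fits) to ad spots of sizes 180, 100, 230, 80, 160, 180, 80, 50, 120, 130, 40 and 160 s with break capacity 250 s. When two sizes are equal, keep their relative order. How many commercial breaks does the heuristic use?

7

Sorted descending: 230, 180, 180, 160, 160, 130, 120, 100, 80, 80, 50, 40.
  230 → break 1 (new)  [load 230/250]
  180 → break 2 (new)  [load 180/250]
  180 → break 3 (new)  [load 180/250]
  160 → break 4 (new)  [load 160/250]
  160 → break 5 (new)  [load 160/250]
  130 → break 6 (new)  [load 130/250]
  120 → break 6  [load 250/250]
  100 → break 7 (new)  [load 100/250]
  80 → break 4  [load 240/250]
  80 → break 5  [load 240/250]
  50 → break 2  [load 230/250]
  40 → break 3  [load 220/250]
7 commercial breaks opened.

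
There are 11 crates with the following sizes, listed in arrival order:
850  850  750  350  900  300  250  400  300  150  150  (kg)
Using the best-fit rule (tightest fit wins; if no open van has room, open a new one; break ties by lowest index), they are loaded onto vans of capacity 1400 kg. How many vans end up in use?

  850 → van 1 (new)  [load 850/1400]
  850 → van 2 (new)  [load 850/1400]
  750 → van 3 (new)  [load 750/1400]
  350 → van 1  [load 1200/1400]
  900 → van 4 (new)  [load 900/1400]
  300 → van 4  [load 1200/1400]
  250 → van 2  [load 1100/1400]
  400 → van 3  [load 1150/1400]
  300 → van 2  [load 1400/1400]
  150 → van 1  [load 1350/1400]
  150 → van 4  [load 1350/1400]
4 vans opened.

4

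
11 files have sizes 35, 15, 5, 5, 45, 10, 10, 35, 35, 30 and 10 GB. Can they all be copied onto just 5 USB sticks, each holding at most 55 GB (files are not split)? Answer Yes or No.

Yes

A valid assignment using 5 USB sticks:
  USB stick 1: 45 + 10 = 55
  USB stick 2: 35 + 15 + 5 = 55
  USB stick 3: 35 + 10 + 10 = 55
  USB stick 4: 35 + 5 = 40
  USB stick 5: 30 = 30
Every load is within 55 GB, so 5 USB sticks suffice.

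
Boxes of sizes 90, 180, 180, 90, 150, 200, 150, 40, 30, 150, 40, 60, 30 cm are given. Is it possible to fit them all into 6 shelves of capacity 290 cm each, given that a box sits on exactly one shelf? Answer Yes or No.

A valid assignment using 6 shelves:
  shelf 1: 200 + 90 = 290
  shelf 2: 180 + 90 = 270
  shelf 3: 180 + 60 + 40 = 280
  shelf 4: 150 + 40 + 30 + 30 = 250
  shelf 5: 150 = 150
  shelf 6: 150 = 150
Every load is within 290 cm, so 6 shelves suffice.

Yes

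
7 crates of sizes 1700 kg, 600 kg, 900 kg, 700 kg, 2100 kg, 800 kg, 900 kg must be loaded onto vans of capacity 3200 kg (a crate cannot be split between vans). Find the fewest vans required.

3

Total = 2100 + 1700 + 900 + 900 + 800 + 700 + 600 = 7700 kg.
Lower bound: ⌈7700/3200⌉ = 3 vans.
A packing using 3 vans:
  van 1: 2100 + 900 = 3000
  van 2: 1700 + 900 + 600 = 3200
  van 3: 800 + 700 = 1500
This matches the lower bound, so 3 is optimal.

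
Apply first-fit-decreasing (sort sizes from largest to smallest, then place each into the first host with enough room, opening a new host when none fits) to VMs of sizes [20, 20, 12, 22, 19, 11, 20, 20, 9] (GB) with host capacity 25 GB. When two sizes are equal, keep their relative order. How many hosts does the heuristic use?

8

Sorted descending: 22, 20, 20, 20, 20, 19, 12, 11, 9.
  22 → host 1 (new)  [load 22/25]
  20 → host 2 (new)  [load 20/25]
  20 → host 3 (new)  [load 20/25]
  20 → host 4 (new)  [load 20/25]
  20 → host 5 (new)  [load 20/25]
  19 → host 6 (new)  [load 19/25]
  12 → host 7 (new)  [load 12/25]
  11 → host 7  [load 23/25]
  9 → host 8 (new)  [load 9/25]
8 hosts opened.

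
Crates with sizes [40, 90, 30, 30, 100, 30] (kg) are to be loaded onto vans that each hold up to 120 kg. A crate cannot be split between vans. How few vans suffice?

Total = 100 + 90 + 40 + 30 + 30 + 30 = 320 kg.
Lower bound: ⌈320/120⌉ = 3 vans.
A packing using 3 vans:
  van 1: 100 = 100
  van 2: 90 + 30 = 120
  van 3: 40 + 30 + 30 = 100
This matches the lower bound, so 3 is optimal.

3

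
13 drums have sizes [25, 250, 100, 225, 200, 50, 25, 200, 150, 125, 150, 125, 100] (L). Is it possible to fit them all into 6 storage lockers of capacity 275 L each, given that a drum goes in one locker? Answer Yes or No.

No

Total = 1725 L; ⌈1725/275⌉ = 7.
At least 7 storage lockers are required, but only 6 are allowed.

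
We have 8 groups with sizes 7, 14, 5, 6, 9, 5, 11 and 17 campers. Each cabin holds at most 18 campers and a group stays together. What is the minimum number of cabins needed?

5

Total = 17 + 14 + 11 + 9 + 7 + 6 + 5 + 5 = 74 campers.
Lower bound: ⌈74/18⌉ = 5 cabins.
A packing using 5 cabins:
  cabin 1: 17 = 17
  cabin 2: 14 = 14
  cabin 3: 11 + 7 = 18
  cabin 4: 9 + 6 = 15
  cabin 5: 5 + 5 = 10
This matches the lower bound, so 5 is optimal.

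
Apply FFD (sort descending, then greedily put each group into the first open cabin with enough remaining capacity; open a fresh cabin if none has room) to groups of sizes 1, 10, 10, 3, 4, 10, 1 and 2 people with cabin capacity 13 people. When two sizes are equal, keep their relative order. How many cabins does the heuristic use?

4

Sorted descending: 10, 10, 10, 4, 3, 2, 1, 1.
  10 → cabin 1 (new)  [load 10/13]
  10 → cabin 2 (new)  [load 10/13]
  10 → cabin 3 (new)  [load 10/13]
  4 → cabin 4 (new)  [load 4/13]
  3 → cabin 1  [load 13/13]
  2 → cabin 2  [load 12/13]
  1 → cabin 2  [load 13/13]
  1 → cabin 3  [load 11/13]
4 cabins opened.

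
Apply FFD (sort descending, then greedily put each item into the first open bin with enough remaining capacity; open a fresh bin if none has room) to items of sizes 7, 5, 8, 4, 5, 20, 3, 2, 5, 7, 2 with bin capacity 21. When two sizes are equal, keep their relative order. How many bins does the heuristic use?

Sorted descending: 20, 8, 7, 7, 5, 5, 5, 4, 3, 2, 2.
  20 → bin 1 (new)  [load 20/21]
  8 → bin 2 (new)  [load 8/21]
  7 → bin 2  [load 15/21]
  7 → bin 3 (new)  [load 7/21]
  5 → bin 2  [load 20/21]
  5 → bin 3  [load 12/21]
  5 → bin 3  [load 17/21]
  4 → bin 3  [load 21/21]
  3 → bin 4 (new)  [load 3/21]
  2 → bin 4  [load 5/21]
  2 → bin 4  [load 7/21]
4 bins opened.

4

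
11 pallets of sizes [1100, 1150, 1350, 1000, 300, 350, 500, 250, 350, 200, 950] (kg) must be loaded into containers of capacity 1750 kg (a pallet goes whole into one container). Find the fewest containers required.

5

Total = 1350 + 1150 + 1100 + 1000 + 950 + 500 + 350 + 350 + 300 + 250 + 200 = 7500 kg.
Lower bound: ⌈7500/1750⌉ = 5 containers.
A packing using 5 containers:
  container 1: 1350 + 350 = 1700
  container 2: 1150 + 500 = 1650
  container 3: 1100 + 350 + 300 = 1750
  container 4: 1000 + 250 + 200 = 1450
  container 5: 950 = 950
This matches the lower bound, so 5 is optimal.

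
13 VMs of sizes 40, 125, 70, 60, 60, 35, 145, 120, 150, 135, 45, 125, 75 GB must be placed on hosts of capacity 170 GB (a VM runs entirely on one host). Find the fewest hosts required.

8

Total = 150 + 145 + 135 + 125 + 125 + 120 + 75 + 70 + 60 + 60 + 45 + 40 + 35 = 1185 GB.
Lower bound: ⌈1185/170⌉ = 7 hosts.
A packing using 8 hosts:
  host 1: 150 = 150
  host 2: 145 = 145
  host 3: 135 + 35 = 170
  host 4: 125 + 45 = 170
  host 5: 125 + 40 = 165
  host 6: 120 = 120
  host 7: 75 + 70 = 145
  host 8: 60 + 60 = 120
No arrangement into 7 hosts stays within capacity, so 8 is optimal.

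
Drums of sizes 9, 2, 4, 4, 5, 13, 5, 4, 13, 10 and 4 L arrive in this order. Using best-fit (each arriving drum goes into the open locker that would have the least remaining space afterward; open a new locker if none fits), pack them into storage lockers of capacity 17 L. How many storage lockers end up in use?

5

  9 → locker 1 (new)  [load 9/17]
  2 → locker 1  [load 11/17]
  4 → locker 1  [load 15/17]
  4 → locker 2 (new)  [load 4/17]
  5 → locker 2  [load 9/17]
  13 → locker 3 (new)  [load 13/17]
  5 → locker 2  [load 14/17]
  4 → locker 3  [load 17/17]
  13 → locker 4 (new)  [load 13/17]
  10 → locker 5 (new)  [load 10/17]
  4 → locker 4  [load 17/17]
5 storage lockers opened.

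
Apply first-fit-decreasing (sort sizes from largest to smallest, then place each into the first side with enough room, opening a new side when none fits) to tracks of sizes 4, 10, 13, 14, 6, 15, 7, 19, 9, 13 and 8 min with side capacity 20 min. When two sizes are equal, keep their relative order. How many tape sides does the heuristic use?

Sorted descending: 19, 15, 14, 13, 13, 10, 9, 8, 7, 6, 4.
  19 → side 1 (new)  [load 19/20]
  15 → side 2 (new)  [load 15/20]
  14 → side 3 (new)  [load 14/20]
  13 → side 4 (new)  [load 13/20]
  13 → side 5 (new)  [load 13/20]
  10 → side 6 (new)  [load 10/20]
  9 → side 6  [load 19/20]
  8 → side 7 (new)  [load 8/20]
  7 → side 4  [load 20/20]
  6 → side 3  [load 20/20]
  4 → side 2  [load 19/20]
7 tape sides opened.

7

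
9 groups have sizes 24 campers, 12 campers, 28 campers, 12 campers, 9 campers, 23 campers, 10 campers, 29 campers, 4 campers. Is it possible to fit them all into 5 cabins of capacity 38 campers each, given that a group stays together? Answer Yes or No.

Yes

A valid assignment using 5 cabins:
  cabin 1: 29 + 9 = 38
  cabin 2: 28 + 10 = 38
  cabin 3: 24 + 12 = 36
  cabin 4: 23 + 12 = 35
  cabin 5: 4 = 4
Every load is within 38 campers, so 5 cabins suffice.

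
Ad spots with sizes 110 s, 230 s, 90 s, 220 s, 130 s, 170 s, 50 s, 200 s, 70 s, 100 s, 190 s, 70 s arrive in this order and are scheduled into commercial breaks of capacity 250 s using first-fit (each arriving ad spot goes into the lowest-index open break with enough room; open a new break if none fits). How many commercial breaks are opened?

  110 → break 1 (new)  [load 110/250]
  230 → break 2 (new)  [load 230/250]
  90 → break 1  [load 200/250]
  220 → break 3 (new)  [load 220/250]
  130 → break 4 (new)  [load 130/250]
  170 → break 5 (new)  [load 170/250]
  50 → break 1  [load 250/250]
  200 → break 6 (new)  [load 200/250]
  70 → break 4  [load 200/250]
  100 → break 7 (new)  [load 100/250]
  190 → break 8 (new)  [load 190/250]
  70 → break 5  [load 240/250]
8 commercial breaks opened.

8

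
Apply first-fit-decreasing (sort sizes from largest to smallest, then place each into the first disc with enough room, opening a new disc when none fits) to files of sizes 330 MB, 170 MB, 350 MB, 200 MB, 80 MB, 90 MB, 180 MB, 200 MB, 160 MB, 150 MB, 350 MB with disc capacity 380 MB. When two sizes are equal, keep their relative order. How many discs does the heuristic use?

7

Sorted descending: 350, 350, 330, 200, 200, 180, 170, 160, 150, 90, 80.
  350 → disc 1 (new)  [load 350/380]
  350 → disc 2 (new)  [load 350/380]
  330 → disc 3 (new)  [load 330/380]
  200 → disc 4 (new)  [load 200/380]
  200 → disc 5 (new)  [load 200/380]
  180 → disc 4  [load 380/380]
  170 → disc 5  [load 370/380]
  160 → disc 6 (new)  [load 160/380]
  150 → disc 6  [load 310/380]
  90 → disc 7 (new)  [load 90/380]
  80 → disc 7  [load 170/380]
7 discs opened.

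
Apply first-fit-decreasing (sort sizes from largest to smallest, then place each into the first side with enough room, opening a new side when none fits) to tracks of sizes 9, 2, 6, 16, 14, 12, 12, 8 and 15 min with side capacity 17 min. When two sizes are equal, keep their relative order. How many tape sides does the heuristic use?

Sorted descending: 16, 15, 14, 12, 12, 9, 8, 6, 2.
  16 → side 1 (new)  [load 16/17]
  15 → side 2 (new)  [load 15/17]
  14 → side 3 (new)  [load 14/17]
  12 → side 4 (new)  [load 12/17]
  12 → side 5 (new)  [load 12/17]
  9 → side 6 (new)  [load 9/17]
  8 → side 6  [load 17/17]
  6 → side 7 (new)  [load 6/17]
  2 → side 2  [load 17/17]
7 tape sides opened.

7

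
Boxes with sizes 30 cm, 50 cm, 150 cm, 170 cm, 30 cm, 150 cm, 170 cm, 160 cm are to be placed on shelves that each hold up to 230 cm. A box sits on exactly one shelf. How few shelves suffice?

Total = 170 + 170 + 160 + 150 + 150 + 50 + 30 + 30 = 910 cm.
Lower bound: ⌈910/230⌉ = 4 shelves.
Also, 5 boxes each exceed 115 cm, and no two of those can share a shelf, so at least 5 shelves are needed.
A packing using 5 shelves:
  shelf 1: 170 + 50 = 220
  shelf 2: 170 + 30 + 30 = 230
  shelf 3: 160 = 160
  shelf 4: 150 = 150
  shelf 5: 150 = 150
This matches the lower bound, so 5 is optimal.

5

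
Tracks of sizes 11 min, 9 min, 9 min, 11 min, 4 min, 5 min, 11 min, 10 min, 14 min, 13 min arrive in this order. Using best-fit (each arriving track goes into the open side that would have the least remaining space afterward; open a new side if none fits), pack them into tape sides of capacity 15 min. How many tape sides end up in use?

  11 → side 1 (new)  [load 11/15]
  9 → side 2 (new)  [load 9/15]
  9 → side 3 (new)  [load 9/15]
  11 → side 4 (new)  [load 11/15]
  4 → side 1  [load 15/15]
  5 → side 2  [load 14/15]
  11 → side 5 (new)  [load 11/15]
  10 → side 6 (new)  [load 10/15]
  14 → side 7 (new)  [load 14/15]
  13 → side 8 (new)  [load 13/15]
8 tape sides opened.

8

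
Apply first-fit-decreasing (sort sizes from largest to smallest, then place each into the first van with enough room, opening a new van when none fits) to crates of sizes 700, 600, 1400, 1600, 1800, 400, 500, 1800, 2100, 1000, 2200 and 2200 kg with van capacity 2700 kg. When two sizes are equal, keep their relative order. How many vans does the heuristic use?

Sorted descending: 2200, 2200, 2100, 1800, 1800, 1600, 1400, 1000, 700, 600, 500, 400.
  2200 → van 1 (new)  [load 2200/2700]
  2200 → van 2 (new)  [load 2200/2700]
  2100 → van 3 (new)  [load 2100/2700]
  1800 → van 4 (new)  [load 1800/2700]
  1800 → van 5 (new)  [load 1800/2700]
  1600 → van 6 (new)  [load 1600/2700]
  1400 → van 7 (new)  [load 1400/2700]
  1000 → van 6  [load 2600/2700]
  700 → van 4  [load 2500/2700]
  600 → van 3  [load 2700/2700]
  500 → van 1  [load 2700/2700]
  400 → van 2  [load 2600/2700]
7 vans opened.

7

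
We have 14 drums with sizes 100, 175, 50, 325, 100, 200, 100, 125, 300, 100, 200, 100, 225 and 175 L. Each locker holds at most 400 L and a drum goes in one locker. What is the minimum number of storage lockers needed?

6

Total = 325 + 300 + 225 + 200 + 200 + 175 + 175 + 125 + 100 + 100 + 100 + 100 + 100 + 50 = 2275 L.
Lower bound: ⌈2275/400⌉ = 6 storage lockers.
A packing using 6 storage lockers:
  locker 1: 325 + 50 = 375
  locker 2: 300 + 100 = 400
  locker 3: 225 + 175 = 400
  locker 4: 200 + 200 = 400
  locker 5: 175 + 125 + 100 = 400
  locker 6: 100 + 100 + 100 = 300
This matches the lower bound, so 6 is optimal.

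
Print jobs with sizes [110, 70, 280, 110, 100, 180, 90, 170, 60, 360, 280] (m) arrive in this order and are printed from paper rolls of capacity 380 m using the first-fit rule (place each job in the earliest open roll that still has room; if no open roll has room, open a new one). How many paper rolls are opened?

  110 → roll 1 (new)  [load 110/380]
  70 → roll 1  [load 180/380]
  280 → roll 2 (new)  [load 280/380]
  110 → roll 1  [load 290/380]
  100 → roll 2  [load 380/380]
  180 → roll 3 (new)  [load 180/380]
  90 → roll 1  [load 380/380]
  170 → roll 3  [load 350/380]
  60 → roll 4 (new)  [load 60/380]
  360 → roll 5 (new)  [load 360/380]
  280 → roll 4  [load 340/380]
5 paper rolls opened.

5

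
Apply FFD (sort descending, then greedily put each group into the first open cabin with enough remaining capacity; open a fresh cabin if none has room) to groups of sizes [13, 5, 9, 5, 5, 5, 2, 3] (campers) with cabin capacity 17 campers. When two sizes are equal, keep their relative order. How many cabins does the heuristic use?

Sorted descending: 13, 9, 5, 5, 5, 5, 3, 2.
  13 → cabin 1 (new)  [load 13/17]
  9 → cabin 2 (new)  [load 9/17]
  5 → cabin 2  [load 14/17]
  5 → cabin 3 (new)  [load 5/17]
  5 → cabin 3  [load 10/17]
  5 → cabin 3  [load 15/17]
  3 → cabin 1  [load 16/17]
  2 → cabin 2  [load 16/17]
3 cabins opened.

3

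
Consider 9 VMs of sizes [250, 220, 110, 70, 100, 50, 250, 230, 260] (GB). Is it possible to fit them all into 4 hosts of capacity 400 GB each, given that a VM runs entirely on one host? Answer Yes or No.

No

Total = 1540 GB; ⌈1540/400⌉ = 4.
5 VMs each exceed half the capacity and cannot share a host, forcing at least 5 hosts.
At least 5 hosts are required, but only 4 are allowed.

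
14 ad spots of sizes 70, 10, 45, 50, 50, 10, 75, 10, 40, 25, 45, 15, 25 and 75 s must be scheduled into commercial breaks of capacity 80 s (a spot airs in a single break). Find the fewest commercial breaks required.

8

Total = 75 + 75 + 70 + 50 + 50 + 45 + 45 + 40 + 25 + 25 + 15 + 10 + 10 + 10 = 545 s.
Lower bound: ⌈545/80⌉ = 7 commercial breaks.
A packing using 8 commercial breaks:
  break 1: 75 = 75
  break 2: 75 = 75
  break 3: 70 + 10 = 80
  break 4: 50 + 25 = 75
  break 5: 50 + 25 = 75
  break 6: 45 + 15 + 10 + 10 = 80
  break 7: 45 = 45
  break 8: 40 = 40
No arrangement into 7 commercial breaks stays within capacity, so 8 is optimal.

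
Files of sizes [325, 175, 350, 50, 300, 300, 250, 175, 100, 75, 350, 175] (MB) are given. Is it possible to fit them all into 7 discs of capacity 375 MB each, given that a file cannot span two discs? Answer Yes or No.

Total = 2625 MB; ⌈2625/375⌉ = 7.
The bound of 7 does not rule out 7, but exhaustive search shows no assignment into 7 discs of capacity 375 MB exists — the minimum is 8.

No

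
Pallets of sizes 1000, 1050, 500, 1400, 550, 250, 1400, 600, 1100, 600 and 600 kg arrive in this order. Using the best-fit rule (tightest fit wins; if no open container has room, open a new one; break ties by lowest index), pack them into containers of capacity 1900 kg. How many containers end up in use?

6

  1000 → container 1 (new)  [load 1000/1900]
  1050 → container 2 (new)  [load 1050/1900]
  500 → container 2  [load 1550/1900]
  1400 → container 3 (new)  [load 1400/1900]
  550 → container 1  [load 1550/1900]
  250 → container 1  [load 1800/1900]
  1400 → container 4 (new)  [load 1400/1900]
  600 → container 5 (new)  [load 600/1900]
  1100 → container 5  [load 1700/1900]
  600 → container 6 (new)  [load 600/1900]
  600 → container 6  [load 1200/1900]
6 containers opened.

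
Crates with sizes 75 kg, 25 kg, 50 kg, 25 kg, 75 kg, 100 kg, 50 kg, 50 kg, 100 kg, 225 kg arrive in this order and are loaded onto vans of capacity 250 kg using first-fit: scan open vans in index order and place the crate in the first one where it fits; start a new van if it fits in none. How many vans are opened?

  75 → van 1 (new)  [load 75/250]
  25 → van 1  [load 100/250]
  50 → van 1  [load 150/250]
  25 → van 1  [load 175/250]
  75 → van 1  [load 250/250]
  100 → van 2 (new)  [load 100/250]
  50 → van 2  [load 150/250]
  50 → van 2  [load 200/250]
  100 → van 3 (new)  [load 100/250]
  225 → van 4 (new)  [load 225/250]
4 vans opened.

4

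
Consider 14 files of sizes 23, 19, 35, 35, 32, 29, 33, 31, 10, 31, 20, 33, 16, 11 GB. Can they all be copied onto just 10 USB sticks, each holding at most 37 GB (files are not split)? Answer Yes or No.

Total = 358 GB; ⌈358/37⌉ = 10.
11 files each exceed half the capacity and cannot share a USB stick, forcing at least 11 USB sticks.
At least 11 USB sticks are required, but only 10 are allowed.

No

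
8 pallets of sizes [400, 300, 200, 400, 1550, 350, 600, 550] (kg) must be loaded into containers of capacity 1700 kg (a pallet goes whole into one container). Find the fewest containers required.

3

Total = 1550 + 600 + 550 + 400 + 400 + 350 + 300 + 200 = 4350 kg.
Lower bound: ⌈4350/1700⌉ = 3 containers.
A packing using 3 containers:
  container 1: 1550 = 1550
  container 2: 600 + 550 + 400 = 1550
  container 3: 400 + 350 + 300 + 200 = 1250
This matches the lower bound, so 3 is optimal.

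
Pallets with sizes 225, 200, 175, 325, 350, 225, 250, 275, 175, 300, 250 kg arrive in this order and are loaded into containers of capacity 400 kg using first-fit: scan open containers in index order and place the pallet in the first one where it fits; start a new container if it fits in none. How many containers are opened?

  225 → container 1 (new)  [load 225/400]
  200 → container 2 (new)  [load 200/400]
  175 → container 1  [load 400/400]
  325 → container 3 (new)  [load 325/400]
  350 → container 4 (new)  [load 350/400]
  225 → container 5 (new)  [load 225/400]
  250 → container 6 (new)  [load 250/400]
  275 → container 7 (new)  [load 275/400]
  175 → container 2  [load 375/400]
  300 → container 8 (new)  [load 300/400]
  250 → container 9 (new)  [load 250/400]
9 containers opened.

9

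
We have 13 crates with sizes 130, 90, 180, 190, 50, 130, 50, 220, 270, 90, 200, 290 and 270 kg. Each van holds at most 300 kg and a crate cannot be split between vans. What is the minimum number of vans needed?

Total = 290 + 270 + 270 + 220 + 200 + 190 + 180 + 130 + 130 + 90 + 90 + 50 + 50 = 2160 kg.
Lower bound: ⌈2160/300⌉ = 8 vans.
A packing using 8 vans:
  van 1: 290 = 290
  van 2: 270 = 270
  van 3: 270 = 270
  van 4: 220 + 50 = 270
  van 5: 200 + 90 = 290
  van 6: 190 + 90 = 280
  van 7: 180 + 50 = 230
  van 8: 130 + 130 = 260
This matches the lower bound, so 8 is optimal.

8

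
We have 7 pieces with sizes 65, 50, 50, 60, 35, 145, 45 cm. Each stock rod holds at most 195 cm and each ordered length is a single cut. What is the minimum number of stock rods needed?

3

Total = 145 + 65 + 60 + 50 + 50 + 45 + 35 = 450 cm.
Lower bound: ⌈450/195⌉ = 3 stock rods.
A packing using 3 stock rods:
  stock rod 1: 145 + 50 = 195
  stock rod 2: 65 + 60 + 50 = 175
  stock rod 3: 45 + 35 = 80
This matches the lower bound, so 3 is optimal.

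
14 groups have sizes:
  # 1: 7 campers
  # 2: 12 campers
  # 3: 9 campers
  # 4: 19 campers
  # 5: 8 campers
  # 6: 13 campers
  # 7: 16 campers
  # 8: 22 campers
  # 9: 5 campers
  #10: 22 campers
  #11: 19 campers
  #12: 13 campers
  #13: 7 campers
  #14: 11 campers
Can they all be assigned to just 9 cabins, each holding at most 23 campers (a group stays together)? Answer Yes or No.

A valid assignment using 9 cabins:
  cabin 1: 22 = 22
  cabin 2: 22 = 22
  cabin 3: 19 = 19
  cabin 4: 19 = 19
  cabin 5: 16 + 7 = 23
  cabin 6: 13 + 9 = 22
  cabin 7: 13 + 8 = 21
  cabin 8: 12 + 11 = 23
  cabin 9: 7 + 5 = 12
Every load is within 23 campers, so 9 cabins suffice.

Yes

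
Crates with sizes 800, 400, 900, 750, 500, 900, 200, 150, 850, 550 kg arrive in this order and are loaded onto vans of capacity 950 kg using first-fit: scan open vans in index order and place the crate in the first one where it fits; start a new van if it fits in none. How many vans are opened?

  800 → van 1 (new)  [load 800/950]
  400 → van 2 (new)  [load 400/950]
  900 → van 3 (new)  [load 900/950]
  750 → van 4 (new)  [load 750/950]
  500 → van 2  [load 900/950]
  900 → van 5 (new)  [load 900/950]
  200 → van 4  [load 950/950]
  150 → van 1  [load 950/950]
  850 → van 6 (new)  [load 850/950]
  550 → van 7 (new)  [load 550/950]
7 vans opened.

7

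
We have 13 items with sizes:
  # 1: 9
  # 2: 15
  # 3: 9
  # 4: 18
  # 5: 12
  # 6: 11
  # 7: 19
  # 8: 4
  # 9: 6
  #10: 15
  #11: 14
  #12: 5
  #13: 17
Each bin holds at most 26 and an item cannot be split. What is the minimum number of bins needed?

7

Total = 19 + 18 + 17 + 15 + 15 + 14 + 12 + 11 + 9 + 9 + 6 + 5 + 4 = 154.
Lower bound: ⌈154/26⌉ = 6 bins.
A packing using 7 bins:
  bin 1: 19 + 6 = 25
  bin 2: 18 + 5 = 23
  bin 3: 17 + 9 = 26
  bin 4: 15 + 11 = 26
  bin 5: 15 + 9 = 24
  bin 6: 14 + 12 = 26
  bin 7: 4 = 4
No arrangement into 6 bins stays within capacity, so 7 is optimal.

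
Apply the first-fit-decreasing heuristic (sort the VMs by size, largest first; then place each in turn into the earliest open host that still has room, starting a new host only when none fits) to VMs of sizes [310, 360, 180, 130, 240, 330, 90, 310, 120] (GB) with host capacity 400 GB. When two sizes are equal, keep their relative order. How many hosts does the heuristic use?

6

Sorted descending: 360, 330, 310, 310, 240, 180, 130, 120, 90.
  360 → host 1 (new)  [load 360/400]
  330 → host 2 (new)  [load 330/400]
  310 → host 3 (new)  [load 310/400]
  310 → host 4 (new)  [load 310/400]
  240 → host 5 (new)  [load 240/400]
  180 → host 6 (new)  [load 180/400]
  130 → host 5  [load 370/400]
  120 → host 6  [load 300/400]
  90 → host 3  [load 400/400]
6 hosts opened.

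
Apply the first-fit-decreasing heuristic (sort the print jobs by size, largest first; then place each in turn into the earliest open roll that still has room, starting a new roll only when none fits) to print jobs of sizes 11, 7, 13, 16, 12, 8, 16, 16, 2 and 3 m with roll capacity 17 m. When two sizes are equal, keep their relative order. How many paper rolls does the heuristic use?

Sorted descending: 16, 16, 16, 13, 12, 11, 8, 7, 3, 2.
  16 → roll 1 (new)  [load 16/17]
  16 → roll 2 (new)  [load 16/17]
  16 → roll 3 (new)  [load 16/17]
  13 → roll 4 (new)  [load 13/17]
  12 → roll 5 (new)  [load 12/17]
  11 → roll 6 (new)  [load 11/17]
  8 → roll 7 (new)  [load 8/17]
  7 → roll 7  [load 15/17]
  3 → roll 4  [load 16/17]
  2 → roll 5  [load 14/17]
7 paper rolls opened.

7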